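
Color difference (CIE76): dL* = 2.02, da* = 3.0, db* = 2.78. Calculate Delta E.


Formula: Delta E = sqrt(dL*^2 + da*^2 + db*^2)
Step 1: dL*^2 = 2.02^2 = 4.0804
Step 2: da*^2 = 3.0^2 = 9.0
Step 3: db*^2 = 2.78^2 = 7.7284
Step 4: Sum = 4.0804 + 9.0 + 7.7284 = 20.8088
Step 5: Delta E = sqrt(20.8088) = 4.56

4.56 Delta E


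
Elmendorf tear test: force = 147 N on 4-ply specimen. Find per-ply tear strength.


Formula: Per-ply strength = Total force / Number of plies
Per-ply = 147 N / 4
Per-ply = 36.75 N

36.75 N


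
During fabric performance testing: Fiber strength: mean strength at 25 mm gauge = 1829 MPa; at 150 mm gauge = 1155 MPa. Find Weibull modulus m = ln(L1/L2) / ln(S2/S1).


Formula: m = ln(L1/L2) / ln(S2/S1)
Step 1: ln(L1/L2) = ln(25/150) = -1.79176
Step 2: S2/S1 = 1155/1829 = 0.63149
Step 3: ln(S2/S1) = ln(0.63149) = -0.45967
Step 4: m = -1.79176 / -0.45967 = 3.90

3.90 (Weibull m)


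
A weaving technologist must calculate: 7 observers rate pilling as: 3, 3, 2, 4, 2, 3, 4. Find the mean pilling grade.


Formula: Mean = sum / count
Sum = 3 + 3 + 2 + 4 + 2 + 3 + 4 = 21
Mean = 21 / 7 = 3.0

3.0


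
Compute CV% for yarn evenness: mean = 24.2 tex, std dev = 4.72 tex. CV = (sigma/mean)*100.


Formula: CV% = (standard deviation / mean) * 100
Step 1: Ratio = 4.72 / 24.2 = 0.195041
Step 2: CV% = 0.195041 * 100 = 19.5041% ≈ 19.5%

19.5%


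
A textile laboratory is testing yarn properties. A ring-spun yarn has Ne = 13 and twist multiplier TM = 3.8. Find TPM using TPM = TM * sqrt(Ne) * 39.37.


Formula: TPM = TM * sqrt(Ne) * 39.37
Step 1: sqrt(Ne) = sqrt(13) = 3.6056
Step 2: TM * sqrt(Ne) = 3.8 * 3.6056 = 13.7013
Step 3: TPM = 13.7013 * 39.37 = 539 twists/m

539 twists/m


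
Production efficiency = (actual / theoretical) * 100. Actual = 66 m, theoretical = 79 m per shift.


Formula: Efficiency% = (Actual output / Theoretical output) * 100
Efficiency% = (66 / 79) * 100
Efficiency% = 0.835443 * 100 = 83.5443% ≈ 83.5%

83.5%


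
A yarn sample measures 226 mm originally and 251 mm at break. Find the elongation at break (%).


Formula: Elongation (%) = ((L_break - L0) / L0) * 100
Step 1: Extension = 251 - 226 = 25 mm
Step 2: Elongation = (25 / 226) * 100
Step 3: Elongation = 0.110619 * 100 = 11.0619% ≈ 11.1%

11.1%


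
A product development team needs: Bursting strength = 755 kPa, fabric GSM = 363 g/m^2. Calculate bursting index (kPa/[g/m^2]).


Formula: Bursting Index = Bursting Strength / Fabric GSM
BI = 755 kPa / 363 g/m^2
BI = 2.080 kPa/(g/m^2)

2.080 kPa/(g/m^2)


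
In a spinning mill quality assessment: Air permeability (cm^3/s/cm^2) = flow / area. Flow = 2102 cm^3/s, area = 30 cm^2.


Formula: Air Permeability = Airflow / Test Area
AP = 2102 cm^3/s / 30 cm^2
AP = 70.1 cm^3/s/cm^2

70.1 cm^3/s/cm^2


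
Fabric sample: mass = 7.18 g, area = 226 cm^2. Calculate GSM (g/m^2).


Formula: GSM = mass_g / area_m2
Step 1: Convert area: 226 cm^2 = 226 / 10000 = 0.0226 m^2
Step 2: GSM = 7.18 g / 0.0226 m^2 = 317.7 g/m^2

317.7 g/m^2


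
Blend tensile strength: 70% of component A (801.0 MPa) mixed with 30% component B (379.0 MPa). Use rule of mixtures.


Formula: Blend property = (fraction_A * property_A) + (fraction_B * property_B)
Step 1: Contribution A = 70/100 * 801.0 MPa = 560.7 MPa
Step 2: Contribution B = 30/100 * 379.0 MPa = 113.7 MPa
Step 3: Blend tensile strength = 560.7 + 113.7 = 674.4 MPa

674.4 MPa


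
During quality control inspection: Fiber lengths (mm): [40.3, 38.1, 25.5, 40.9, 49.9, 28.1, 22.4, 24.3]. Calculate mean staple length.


Formula: Mean = sum of lengths / count
Sum = 40.3 + 38.1 + 25.5 + 40.9 + 49.9 + 28.1 + 22.4 + 24.3
Sum = 269.5 mm
Mean = 269.5 / 8 = 33.69 mm

33.69 mm


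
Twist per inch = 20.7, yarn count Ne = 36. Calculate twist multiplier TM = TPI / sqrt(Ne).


Formula: TM = TPI / sqrt(Ne)
Step 1: sqrt(Ne) = sqrt(36) = 6
Step 2: TM = 20.7 / 6 = 3.45

3.45 TM


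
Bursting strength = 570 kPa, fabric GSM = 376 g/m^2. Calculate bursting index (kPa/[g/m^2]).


Formula: Bursting Index = Bursting Strength / Fabric GSM
BI = 570 kPa / 376 g/m^2
BI = 1.516 kPa/(g/m^2)

1.516 kPa/(g/m^2)


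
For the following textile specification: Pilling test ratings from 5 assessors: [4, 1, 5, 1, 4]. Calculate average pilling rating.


Formula: Mean = sum / count
Sum = 4 + 1 + 5 + 1 + 4 = 15
Mean = 15 / 5 = 3.0

3.0


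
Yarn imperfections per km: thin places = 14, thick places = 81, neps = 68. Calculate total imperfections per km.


Formula: Total = thin places + thick places + neps
Total = 14 + 81 + 68
Total = 163 imperfections/km

163 imperfections/km


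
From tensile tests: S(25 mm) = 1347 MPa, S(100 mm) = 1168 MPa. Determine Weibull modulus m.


Formula: m = ln(L1/L2) / ln(S2/S1)
Step 1: ln(L1/L2) = ln(25/100) = -1.38629
Step 2: S2/S1 = 1168/1347 = 0.86711
Step 3: ln(S2/S1) = ln(0.86711) = -0.14259
Step 4: m = -1.38629 / -0.14259 = 9.72

9.72 (Weibull m)


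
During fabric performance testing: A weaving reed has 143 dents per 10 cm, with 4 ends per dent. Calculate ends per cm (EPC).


Formula: EPC = (dents per 10 cm * ends per dent) / 10
Step 1: Total ends per 10 cm = 143 * 4 = 572
Step 2: EPC = 572 / 10 = 57.2 ends/cm

57.2 ends/cm


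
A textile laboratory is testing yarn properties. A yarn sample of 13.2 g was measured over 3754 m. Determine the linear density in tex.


Formula: Tex = (mass_g / length_m) * 1000
Substituting: Tex = (13.2 / 3754) * 1000
Intermediate: 13.2 / 3754 = 0.00351625 g/m
Tex = 0.00351625 * 1000 = 3.52 tex

3.52 tex


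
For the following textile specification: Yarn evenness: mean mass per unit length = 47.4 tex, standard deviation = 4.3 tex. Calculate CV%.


Formula: CV% = (standard deviation / mean) * 100
Step 1: Ratio = 4.3 / 47.4 = 0.090717
Step 2: CV% = 0.090717 * 100 = 9.0717% ≈ 9.1%

9.1%


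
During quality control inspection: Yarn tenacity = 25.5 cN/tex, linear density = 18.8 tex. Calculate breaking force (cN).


Formula: Breaking force = Tenacity * Linear density
F = 25.5 cN/tex * 18.8 tex
F = 479.40 cN

479.40 cN


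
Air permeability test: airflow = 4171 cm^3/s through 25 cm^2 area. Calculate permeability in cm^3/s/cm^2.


Formula: Air Permeability = Airflow / Test Area
AP = 4171 cm^3/s / 25 cm^2
AP = 166.8 cm^3/s/cm^2

166.8 cm^3/s/cm^2


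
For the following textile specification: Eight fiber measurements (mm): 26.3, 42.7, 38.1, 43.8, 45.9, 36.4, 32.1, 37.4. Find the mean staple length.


Formula: Mean = sum of lengths / count
Sum = 26.3 + 42.7 + 38.1 + 43.8 + 45.9 + 36.4 + 32.1 + 37.4
Sum = 302.7 mm
Mean = 302.7 / 8 = 37.84 mm

37.84 mm


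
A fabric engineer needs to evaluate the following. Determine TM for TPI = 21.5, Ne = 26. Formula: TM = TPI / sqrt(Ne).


Formula: TM = TPI / sqrt(Ne)
Step 1: sqrt(Ne) = sqrt(26) = 5.099
Step 2: TM = 21.5 / 5.099 = 4.22

4.22 TM


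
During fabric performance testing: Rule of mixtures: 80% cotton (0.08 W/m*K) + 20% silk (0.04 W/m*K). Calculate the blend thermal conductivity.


Formula: Blend property = (fraction_A * property_A) + (fraction_B * property_B)
Step 1: Contribution A = 80/100 * 0.08 W/m*K = 0.064 W/m*K
Step 2: Contribution B = 20/100 * 0.04 W/m*K = 0.008 W/m*K
Step 3: Blend thermal conductivity = 0.064 + 0.008 = 0.072 W/m*K

0.072 W/m*K


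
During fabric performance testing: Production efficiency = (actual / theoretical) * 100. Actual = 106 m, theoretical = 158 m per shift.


Formula: Efficiency% = (Actual output / Theoretical output) * 100
Efficiency% = (106 / 158) * 100
Efficiency% = 0.670886 * 100 = 67.0886% ≈ 67.1%

67.1%


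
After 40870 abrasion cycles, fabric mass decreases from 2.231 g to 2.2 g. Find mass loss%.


Formula: Mass loss% = ((m_before - m_after) / m_before) * 100
Step 1: Mass loss = 2.231 - 2.2 = 0.031 g
Step 2: Ratio = 0.031 / 2.231 = 0.0138951
Step 3: Mass loss% = 0.0138951 * 100 = 1.38951% ≈ 1.39%

1.39%


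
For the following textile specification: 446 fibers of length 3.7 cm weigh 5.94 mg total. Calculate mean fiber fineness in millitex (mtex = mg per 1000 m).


Formula: fineness (mtex) = mass (mg) / total length (km) = (mass_mg / total_length_m) * 1000
Step 1: Convert fiber length: 3.7 cm = 0.037 m
Step 2: Total fiber length = 446 * 0.037 = 16.502 m
Step 3: Linear density = 5.94 mg / 16.502 m = 0.3600 mg/m
Step 4: fineness = 0.3600 * 1000 = 360.0 mtex

360.0 mtex


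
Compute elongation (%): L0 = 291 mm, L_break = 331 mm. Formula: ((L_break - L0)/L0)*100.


Formula: Elongation (%) = ((L_break - L0) / L0) * 100
Step 1: Extension = 331 - 291 = 40 mm
Step 2: Elongation = (40 / 291) * 100
Step 3: Elongation = 0.137457 * 100 = 13.7457% ≈ 13.7%

13.7%


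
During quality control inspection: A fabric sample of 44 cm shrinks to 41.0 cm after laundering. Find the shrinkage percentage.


Formula: Shrinkage% = ((L_before - L_after) / L_before) * 100
Step 1: Shrinkage = 44 - 41.0 = 3.0 cm
Step 2: Shrinkage% = (3.0 / 44) * 100
Step 3: Shrinkage% = 0.068182 * 100 = 6.8182% ≈ 6.8%

6.8%


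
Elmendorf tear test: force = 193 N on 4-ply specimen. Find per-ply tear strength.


Formula: Per-ply strength = Total force / Number of plies
Per-ply = 193 N / 4
Per-ply = 48.25 N

48.25 N


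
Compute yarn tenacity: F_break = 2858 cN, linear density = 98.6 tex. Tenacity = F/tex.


Formula: Tenacity = Breaking force / Linear density
Tenacity = 2858 cN / 98.6 tex
Tenacity = 28.99 cN/tex

28.99 cN/tex


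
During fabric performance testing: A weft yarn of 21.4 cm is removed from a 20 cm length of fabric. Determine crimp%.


Formula: Crimp% = ((L_yarn - L_fabric) / L_fabric) * 100
Step 1: Extension = 21.4 - 20 = 1.4 cm
Step 2: Crimp% = (1.4 / 20) * 100
Step 3: Crimp% = 0.07 * 100 = 7.0%

7.0%


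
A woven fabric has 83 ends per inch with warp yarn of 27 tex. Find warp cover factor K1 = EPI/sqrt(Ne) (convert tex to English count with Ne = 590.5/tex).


Formula: K1 = EPI / sqrt(Ne), with Ne = 590.5 / tex_warp
Step 1: Ne = 590.5 / 27 = 21.87
Step 2: sqrt(Ne) = sqrt(21.87) = 4.6765
Step 3: K1 = 83 / 4.6765 = 17.7

17.7


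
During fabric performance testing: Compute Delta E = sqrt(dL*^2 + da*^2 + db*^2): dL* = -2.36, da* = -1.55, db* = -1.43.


Formula: Delta E = sqrt(dL*^2 + da*^2 + db*^2)
Step 1: dL*^2 = (-2.36)^2 = 5.5696
Step 2: da*^2 = (-1.55)^2 = 2.4025
Step 3: db*^2 = (-1.43)^2 = 2.0449
Step 4: Sum = 5.5696 + 2.4025 + 2.0449 = 10.017
Step 5: Delta E = sqrt(10.017) = 3.16

3.16 Delta E


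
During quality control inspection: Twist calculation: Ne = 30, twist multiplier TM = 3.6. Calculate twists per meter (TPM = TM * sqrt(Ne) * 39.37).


Formula: TPM = TM * sqrt(Ne) * 39.37
Step 1: sqrt(Ne) = sqrt(30) = 5.4772
Step 2: TM * sqrt(Ne) = 3.6 * 5.4772 = 19.7179
Step 3: TPM = 19.7179 * 39.37 = 776 twists/m

776 twists/m


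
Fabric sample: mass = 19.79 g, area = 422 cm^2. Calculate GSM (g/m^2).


Formula: GSM = mass_g / area_m2
Step 1: Convert area: 422 cm^2 = 422 / 10000 = 0.0422 m^2
Step 2: GSM = 19.79 g / 0.0422 m^2 = 469.0 g/m^2

469.0 g/m^2


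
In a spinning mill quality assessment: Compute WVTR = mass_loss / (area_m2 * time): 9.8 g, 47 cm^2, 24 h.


Formula: WVTR = mass_loss / (area * time)
Step 1: Convert area: 47 cm^2 = 0.0047 m^2
Step 2: WVTR = 9.8 g / (0.0047 m^2 * 24 h)
Step 3: WVTR = 9.8 / 0.1128 = 86.9 g/m^2/h

86.9 g/m^2/h


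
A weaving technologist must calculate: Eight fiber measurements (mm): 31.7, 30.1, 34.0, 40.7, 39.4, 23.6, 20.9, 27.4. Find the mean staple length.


Formula: Mean = sum of lengths / count
Sum = 31.7 + 30.1 + 34.0 + 40.7 + 39.4 + 23.6 + 20.9 + 27.4
Sum = 247.8 mm
Mean = 247.8 / 8 = 30.98 mm

30.98 mm


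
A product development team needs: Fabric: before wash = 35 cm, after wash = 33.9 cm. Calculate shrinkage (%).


Formula: Shrinkage% = ((L_before - L_after) / L_before) * 100
Step 1: Shrinkage = 35 - 33.9 = 1.1 cm
Step 2: Shrinkage% = (1.1 / 35) * 100
Step 3: Shrinkage% = 0.031429 * 100 = 3.1429% ≈ 3.1%

3.1%


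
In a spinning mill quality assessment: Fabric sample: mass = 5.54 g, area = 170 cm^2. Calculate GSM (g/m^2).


Formula: GSM = mass_g / area_m2
Step 1: Convert area: 170 cm^2 = 170 / 10000 = 0.017 m^2
Step 2: GSM = 5.54 g / 0.017 m^2 = 325.9 g/m^2

325.9 g/m^2


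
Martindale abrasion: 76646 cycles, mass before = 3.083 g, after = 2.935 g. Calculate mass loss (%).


Formula: Mass loss% = ((m_before - m_after) / m_before) * 100
Step 1: Mass loss = 3.083 - 2.935 = 0.148 g
Step 2: Ratio = 0.148 / 3.083 = 0.0480052
Step 3: Mass loss% = 0.0480052 * 100 = 4.80052% ≈ 4.80%

4.80%


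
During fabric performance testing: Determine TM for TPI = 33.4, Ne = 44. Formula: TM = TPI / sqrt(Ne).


Formula: TM = TPI / sqrt(Ne)
Step 1: sqrt(Ne) = sqrt(44) = 6.6332
Step 2: TM = 33.4 / 6.6332 = 5.04

5.04 TM


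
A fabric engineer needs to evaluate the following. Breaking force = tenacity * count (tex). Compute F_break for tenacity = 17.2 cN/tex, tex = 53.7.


Formula: Breaking force = Tenacity * Linear density
F = 17.2 cN/tex * 53.7 tex
F = 923.64 cN

923.64 cN


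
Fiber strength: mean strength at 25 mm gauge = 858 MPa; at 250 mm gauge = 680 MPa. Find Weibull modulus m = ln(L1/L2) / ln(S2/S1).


Formula: m = ln(L1/L2) / ln(S2/S1)
Step 1: ln(L1/L2) = ln(25/250) = -2.30259
Step 2: S2/S1 = 680/858 = 0.79254
Step 3: ln(S2/S1) = ln(0.79254) = -0.23251
Step 4: m = -2.30259 / -0.23251 = 9.90

9.90 (Weibull m)


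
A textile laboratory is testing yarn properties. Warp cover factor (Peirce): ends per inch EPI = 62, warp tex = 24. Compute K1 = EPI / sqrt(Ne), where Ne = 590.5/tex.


Formula: K1 = EPI / sqrt(Ne), with Ne = 590.5 / tex_warp
Step 1: Ne = 590.5 / 24 = 24.604
Step 2: sqrt(Ne) = sqrt(24.604) = 4.9602
Step 3: K1 = 62 / 4.9602 = 12.5

12.5


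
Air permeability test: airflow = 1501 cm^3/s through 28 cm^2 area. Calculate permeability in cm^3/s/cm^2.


Formula: Air Permeability = Airflow / Test Area
AP = 1501 cm^3/s / 28 cm^2
AP = 53.6 cm^3/s/cm^2

53.6 cm^3/s/cm^2


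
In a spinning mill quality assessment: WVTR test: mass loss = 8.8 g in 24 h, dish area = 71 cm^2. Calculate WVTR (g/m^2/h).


Formula: WVTR = mass_loss / (area * time)
Step 1: Convert area: 71 cm^2 = 0.0071 m^2
Step 2: WVTR = 8.8 g / (0.0071 m^2 * 24 h)
Step 3: WVTR = 8.8 / 0.1704 = 51.6 g/m^2/h

51.6 g/m^2/h


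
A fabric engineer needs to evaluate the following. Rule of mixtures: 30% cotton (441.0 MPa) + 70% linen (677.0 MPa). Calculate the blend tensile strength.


Formula: Blend property = (fraction_A * property_A) + (fraction_B * property_B)
Step 1: Contribution A = 30/100 * 441.0 MPa = 132.3 MPa
Step 2: Contribution B = 70/100 * 677.0 MPa = 473.9 MPa
Step 3: Blend tensile strength = 132.3 + 473.9 = 606.2 MPa

606.2 MPa


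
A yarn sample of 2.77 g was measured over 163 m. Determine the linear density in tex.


Formula: Tex = (mass_g / length_m) * 1000
Substituting: Tex = (2.77 / 163) * 1000
Intermediate: 2.77 / 163 = 0.01699387 g/m
Tex = 0.01699387 * 1000 = 16.99 tex

16.99 tex


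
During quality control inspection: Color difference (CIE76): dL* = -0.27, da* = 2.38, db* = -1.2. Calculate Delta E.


Formula: Delta E = sqrt(dL*^2 + da*^2 + db*^2)
Step 1: dL*^2 = (-0.27)^2 = 0.0729
Step 2: da*^2 = 2.38^2 = 5.6644
Step 3: db*^2 = (-1.2)^2 = 1.44
Step 4: Sum = 0.0729 + 5.6644 + 1.44 = 7.1773
Step 5: Delta E = sqrt(7.1773) = 2.68

2.68 Delta E


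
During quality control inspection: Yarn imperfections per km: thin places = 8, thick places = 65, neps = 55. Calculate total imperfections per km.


Formula: Total = thin places + thick places + neps
Total = 8 + 65 + 55
Total = 128 imperfections/km

128 imperfections/km


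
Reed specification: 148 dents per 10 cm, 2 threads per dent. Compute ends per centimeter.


Formula: EPC = (dents per 10 cm * ends per dent) / 10
Step 1: Total ends per 10 cm = 148 * 2 = 296
Step 2: EPC = 296 / 10 = 29.6 ends/cm

29.6 ends/cm


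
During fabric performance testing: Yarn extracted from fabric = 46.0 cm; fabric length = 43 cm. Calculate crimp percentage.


Formula: Crimp% = ((L_yarn - L_fabric) / L_fabric) * 100
Step 1: Extension = 46.0 - 43 = 3.0 cm
Step 2: Crimp% = (3.0 / 43) * 100
Step 3: Crimp% = 0.069767 * 100 = 6.9767% ≈ 7.0%

7.0%


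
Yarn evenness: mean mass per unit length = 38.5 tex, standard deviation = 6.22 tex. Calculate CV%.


Formula: CV% = (standard deviation / mean) * 100
Step 1: Ratio = 6.22 / 38.5 = 0.161558
Step 2: CV% = 0.161558 * 100 = 16.1558% ≈ 16.2%

16.2%


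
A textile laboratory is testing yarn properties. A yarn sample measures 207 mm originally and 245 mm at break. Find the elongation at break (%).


Formula: Elongation (%) = ((L_break - L0) / L0) * 100
Step 1: Extension = 245 - 207 = 38 mm
Step 2: Elongation = (38 / 207) * 100
Step 3: Elongation = 0.183575 * 100 = 18.3575% ≈ 18.4%

18.4%


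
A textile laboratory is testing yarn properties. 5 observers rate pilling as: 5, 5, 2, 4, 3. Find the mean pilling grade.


Formula: Mean = sum / count
Sum = 5 + 5 + 2 + 4 + 3 = 19
Mean = 19 / 5 = 3.8

3.8


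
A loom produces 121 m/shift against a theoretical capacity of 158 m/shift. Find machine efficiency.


Formula: Efficiency% = (Actual output / Theoretical output) * 100
Efficiency% = (121 / 158) * 100
Efficiency% = 0.765823 * 100 = 76.5823% ≈ 76.6%

76.6%


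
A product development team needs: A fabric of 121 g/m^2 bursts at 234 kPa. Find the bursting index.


Formula: Bursting Index = Bursting Strength / Fabric GSM
BI = 234 kPa / 121 g/m^2
BI = 1.934 kPa/(g/m^2)

1.934 kPa/(g/m^2)


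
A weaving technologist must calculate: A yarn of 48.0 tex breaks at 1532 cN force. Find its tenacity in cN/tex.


Formula: Tenacity = Breaking force / Linear density
Tenacity = 1532 cN / 48.0 tex
Tenacity = 31.92 cN/tex

31.92 cN/tex


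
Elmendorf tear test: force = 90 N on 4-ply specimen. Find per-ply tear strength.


Formula: Per-ply strength = Total force / Number of plies
Per-ply = 90 N / 4
Per-ply = 22.5 N

22.5 N


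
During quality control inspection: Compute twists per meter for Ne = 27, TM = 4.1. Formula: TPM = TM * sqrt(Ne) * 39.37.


Formula: TPM = TM * sqrt(Ne) * 39.37
Step 1: sqrt(Ne) = sqrt(27) = 5.1962
Step 2: TM * sqrt(Ne) = 4.1 * 5.1962 = 21.3044
Step 3: TPM = 21.3044 * 39.37 = 839 twists/m

839 twists/m


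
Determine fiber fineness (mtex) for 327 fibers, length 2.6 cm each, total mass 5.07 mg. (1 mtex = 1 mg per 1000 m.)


Formula: fineness (mtex) = mass (mg) / total length (km) = (mass_mg / total_length_m) * 1000
Step 1: Convert fiber length: 2.6 cm = 0.026 m
Step 2: Total fiber length = 327 * 0.026 = 8.502 m
Step 3: Linear density = 5.07 mg / 8.502 m = 0.5963 mg/m
Step 4: fineness = 0.5963 * 1000 = 596.3 mtex

596.3 mtex


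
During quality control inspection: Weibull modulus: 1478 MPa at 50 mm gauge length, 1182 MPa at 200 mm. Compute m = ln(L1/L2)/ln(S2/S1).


Formula: m = ln(L1/L2) / ln(S2/S1)
Step 1: ln(L1/L2) = ln(50/200) = -1.38629
Step 2: S2/S1 = 1182/1478 = 0.79973
Step 3: ln(S2/S1) = ln(0.79973) = -0.22348
Step 4: m = -1.38629 / -0.22348 = 6.20

6.20 (Weibull m)


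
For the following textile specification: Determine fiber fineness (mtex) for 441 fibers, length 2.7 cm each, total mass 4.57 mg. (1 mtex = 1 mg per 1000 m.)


Formula: fineness (mtex) = mass (mg) / total length (km) = (mass_mg / total_length_m) * 1000
Step 1: Convert fiber length: 2.7 cm = 0.027 m
Step 2: Total fiber length = 441 * 0.027 = 11.907 m
Step 3: Linear density = 4.57 mg / 11.907 m = 0.3838 mg/m
Step 4: fineness = 0.3838 * 1000 = 383.8 mtex

383.8 mtex


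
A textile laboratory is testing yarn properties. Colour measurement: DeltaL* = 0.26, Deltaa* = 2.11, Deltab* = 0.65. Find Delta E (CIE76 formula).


Formula: Delta E = sqrt(dL*^2 + da*^2 + db*^2)
Step 1: dL*^2 = 0.26^2 = 0.0676
Step 2: da*^2 = 2.11^2 = 4.4521
Step 3: db*^2 = 0.65^2 = 0.4225
Step 4: Sum = 0.0676 + 4.4521 + 0.4225 = 4.9422
Step 5: Delta E = sqrt(4.9422) = 2.22

2.22 Delta E


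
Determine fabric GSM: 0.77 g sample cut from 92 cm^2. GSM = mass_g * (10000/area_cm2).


Formula: GSM = mass_g / area_m2
Step 1: Convert area: 92 cm^2 = 92 / 10000 = 0.0092 m^2
Step 2: GSM = 0.77 g / 0.0092 m^2 = 83.7 g/m^2

83.7 g/m^2


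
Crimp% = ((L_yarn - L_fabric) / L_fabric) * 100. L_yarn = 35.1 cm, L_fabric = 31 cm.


Formula: Crimp% = ((L_yarn - L_fabric) / L_fabric) * 100
Step 1: Extension = 35.1 - 31 = 4.1 cm
Step 2: Crimp% = (4.1 / 31) * 100
Step 3: Crimp% = 0.132258 * 100 = 13.2258% ≈ 13.2%

13.2%


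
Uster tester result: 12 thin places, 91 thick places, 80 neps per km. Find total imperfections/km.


Formula: Total = thin places + thick places + neps
Total = 12 + 91 + 80
Total = 183 imperfections/km

183 imperfections/km


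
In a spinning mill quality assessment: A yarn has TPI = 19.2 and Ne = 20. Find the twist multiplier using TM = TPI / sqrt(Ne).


Formula: TM = TPI / sqrt(Ne)
Step 1: sqrt(Ne) = sqrt(20) = 4.4721
Step 2: TM = 19.2 / 4.4721 = 4.29

4.29 TM


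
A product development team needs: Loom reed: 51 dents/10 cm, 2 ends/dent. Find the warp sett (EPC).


Formula: EPC = (dents per 10 cm * ends per dent) / 10
Step 1: Total ends per 10 cm = 51 * 2 = 102
Step 2: EPC = 102 / 10 = 10.2 ends/cm

10.2 ends/cm


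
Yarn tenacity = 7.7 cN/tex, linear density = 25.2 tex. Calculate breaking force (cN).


Formula: Breaking force = Tenacity * Linear density
F = 7.7 cN/tex * 25.2 tex
F = 194.04 cN

194.04 cN


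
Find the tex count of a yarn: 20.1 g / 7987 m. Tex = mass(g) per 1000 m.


Formula: Tex = (mass_g / length_m) * 1000
Substituting: Tex = (20.1 / 7987) * 1000
Intermediate: 20.1 / 7987 = 0.00251659 g/m
Tex = 0.00251659 * 1000 = 2.52 tex

2.52 tex


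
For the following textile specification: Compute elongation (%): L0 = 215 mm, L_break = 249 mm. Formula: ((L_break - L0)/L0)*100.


Formula: Elongation (%) = ((L_break - L0) / L0) * 100
Step 1: Extension = 249 - 215 = 34 mm
Step 2: Elongation = (34 / 215) * 100
Step 3: Elongation = 0.15814 * 100 = 15.814% ≈ 15.8%

15.8%


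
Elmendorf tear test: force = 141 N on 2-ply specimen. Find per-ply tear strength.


Formula: Per-ply strength = Total force / Number of plies
Per-ply = 141 N / 2
Per-ply = 70.5 N

70.5 N


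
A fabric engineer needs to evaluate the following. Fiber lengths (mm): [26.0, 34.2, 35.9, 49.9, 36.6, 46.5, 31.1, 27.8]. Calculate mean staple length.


Formula: Mean = sum of lengths / count
Sum = 26.0 + 34.2 + 35.9 + 49.9 + 36.6 + 46.5 + 31.1 + 27.8
Sum = 288.0 mm
Mean = 288.0 / 8 = 36.00 mm

36.00 mm


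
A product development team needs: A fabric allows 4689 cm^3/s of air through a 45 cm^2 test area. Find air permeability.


Formula: Air Permeability = Airflow / Test Area
AP = 4689 cm^3/s / 45 cm^2
AP = 104.2 cm^3/s/cm^2

104.2 cm^3/s/cm^2


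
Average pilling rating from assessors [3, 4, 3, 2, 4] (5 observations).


Formula: Mean = sum / count
Sum = 3 + 4 + 3 + 2 + 4 = 16
Mean = 16 / 5 = 3.2

3.2


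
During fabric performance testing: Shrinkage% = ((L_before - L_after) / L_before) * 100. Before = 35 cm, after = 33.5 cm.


Formula: Shrinkage% = ((L_before - L_after) / L_before) * 100
Step 1: Shrinkage = 35 - 33.5 = 1.5 cm
Step 2: Shrinkage% = (1.5 / 35) * 100
Step 3: Shrinkage% = 0.042857 * 100 = 4.2857% ≈ 4.3%

4.3%


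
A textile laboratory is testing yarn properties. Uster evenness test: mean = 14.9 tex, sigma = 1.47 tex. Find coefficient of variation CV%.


Formula: CV% = (standard deviation / mean) * 100
Step 1: Ratio = 1.47 / 14.9 = 0.098658
Step 2: CV% = 0.098658 * 100 = 9.8658% ≈ 9.9%

9.9%


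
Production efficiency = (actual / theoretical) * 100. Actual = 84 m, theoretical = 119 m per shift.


Formula: Efficiency% = (Actual output / Theoretical output) * 100
Efficiency% = (84 / 119) * 100
Efficiency% = 0.705882 * 100 = 70.5882% ≈ 70.6%

70.6%


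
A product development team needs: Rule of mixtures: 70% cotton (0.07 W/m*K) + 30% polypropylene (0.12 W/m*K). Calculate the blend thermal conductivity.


Formula: Blend property = (fraction_A * property_A) + (fraction_B * property_B)
Step 1: Contribution A = 70/100 * 0.07 W/m*K = 0.049 W/m*K
Step 2: Contribution B = 30/100 * 0.12 W/m*K = 0.036 W/m*K
Step 3: Blend thermal conductivity = 0.049 + 0.036 = 0.085 W/m*K

0.085 W/m*K


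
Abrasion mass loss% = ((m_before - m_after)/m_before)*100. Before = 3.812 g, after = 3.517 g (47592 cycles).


Formula: Mass loss% = ((m_before - m_after) / m_before) * 100
Step 1: Mass loss = 3.812 - 3.517 = 0.295 g
Step 2: Ratio = 0.295 / 3.812 = 0.0773872
Step 3: Mass loss% = 0.0773872 * 100 = 7.73872% ≈ 7.74%

7.74%


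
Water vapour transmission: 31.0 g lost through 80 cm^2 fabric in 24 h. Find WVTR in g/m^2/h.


Formula: WVTR = mass_loss / (area * time)
Step 1: Convert area: 80 cm^2 = 0.008 m^2
Step 2: WVTR = 31.0 g / (0.008 m^2 * 24 h)
Step 3: WVTR = 31.0 / 0.192 = 161.5 g/m^2/h

161.5 g/m^2/h


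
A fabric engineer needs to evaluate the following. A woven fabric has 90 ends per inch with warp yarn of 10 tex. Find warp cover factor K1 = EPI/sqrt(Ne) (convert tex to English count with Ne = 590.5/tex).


Formula: K1 = EPI / sqrt(Ne), with Ne = 590.5 / tex_warp
Step 1: Ne = 590.5 / 10 = 59.05
Step 2: sqrt(Ne) = sqrt(59.05) = 7.6844
Step 3: K1 = 90 / 7.6844 = 11.7

11.7


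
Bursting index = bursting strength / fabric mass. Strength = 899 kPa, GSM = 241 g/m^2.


Formula: Bursting Index = Bursting Strength / Fabric GSM
BI = 899 kPa / 241 g/m^2
BI = 3.730 kPa/(g/m^2)

3.730 kPa/(g/m^2)


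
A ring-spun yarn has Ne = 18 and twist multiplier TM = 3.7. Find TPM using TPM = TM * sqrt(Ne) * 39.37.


Formula: TPM = TM * sqrt(Ne) * 39.37
Step 1: sqrt(Ne) = sqrt(18) = 4.2426
Step 2: TM * sqrt(Ne) = 3.7 * 4.2426 = 15.6976
Step 3: TPM = 15.6976 * 39.37 = 618 twists/m

618 twists/m


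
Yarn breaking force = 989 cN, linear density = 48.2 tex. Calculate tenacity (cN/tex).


Formula: Tenacity = Breaking force / Linear density
Tenacity = 989 cN / 48.2 tex
Tenacity = 20.52 cN/tex

20.52 cN/tex


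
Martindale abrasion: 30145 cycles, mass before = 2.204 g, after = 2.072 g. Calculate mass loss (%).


Formula: Mass loss% = ((m_before - m_after) / m_before) * 100
Step 1: Mass loss = 2.204 - 2.072 = 0.132 g
Step 2: Ratio = 0.132 / 2.204 = 0.0598911
Step 3: Mass loss% = 0.0598911 * 100 = 5.98911% ≈ 5.99%

5.99%


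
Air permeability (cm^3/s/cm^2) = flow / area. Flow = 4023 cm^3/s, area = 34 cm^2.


Formula: Air Permeability = Airflow / Test Area
AP = 4023 cm^3/s / 34 cm^2
AP = 118.3 cm^3/s/cm^2

118.3 cm^3/s/cm^2


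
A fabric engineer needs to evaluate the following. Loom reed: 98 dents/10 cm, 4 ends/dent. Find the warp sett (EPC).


Formula: EPC = (dents per 10 cm * ends per dent) / 10
Step 1: Total ends per 10 cm = 98 * 4 = 392
Step 2: EPC = 392 / 10 = 39.2 ends/cm

39.2 ends/cm


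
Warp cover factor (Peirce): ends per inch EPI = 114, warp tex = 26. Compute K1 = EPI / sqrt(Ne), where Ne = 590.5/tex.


Formula: K1 = EPI / sqrt(Ne), with Ne = 590.5 / tex_warp
Step 1: Ne = 590.5 / 26 = 22.712
Step 2: sqrt(Ne) = sqrt(22.712) = 4.7657
Step 3: K1 = 114 / 4.7657 = 23.9

23.9


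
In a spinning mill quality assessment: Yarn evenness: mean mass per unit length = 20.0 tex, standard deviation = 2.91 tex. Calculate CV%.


Formula: CV% = (standard deviation / mean) * 100
Step 1: Ratio = 2.91 / 20.0 = 0.1455
Step 2: CV% = 0.1455 * 100 = 14.55% ≈ 14.6%

14.6%


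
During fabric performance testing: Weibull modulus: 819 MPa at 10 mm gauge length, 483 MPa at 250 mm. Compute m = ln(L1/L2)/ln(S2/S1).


Formula: m = ln(L1/L2) / ln(S2/S1)
Step 1: ln(L1/L2) = ln(10/250) = -3.21888
Step 2: S2/S1 = 483/819 = 0.58974
Step 3: ln(S2/S1) = ln(0.58974) = -0.52807
Step 4: m = -3.21888 / -0.52807 = 6.10

6.10 (Weibull m)


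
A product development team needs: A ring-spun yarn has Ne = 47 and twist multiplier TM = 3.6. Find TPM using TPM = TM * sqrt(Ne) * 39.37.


Formula: TPM = TM * sqrt(Ne) * 39.37
Step 1: sqrt(Ne) = sqrt(47) = 6.8557
Step 2: TM * sqrt(Ne) = 3.6 * 6.8557 = 24.6805
Step 3: TPM = 24.6805 * 39.37 = 972 twists/m

972 twists/m


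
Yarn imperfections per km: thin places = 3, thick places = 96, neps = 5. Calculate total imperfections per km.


Formula: Total = thin places + thick places + neps
Total = 3 + 96 + 5
Total = 104 imperfections/km

104 imperfections/km


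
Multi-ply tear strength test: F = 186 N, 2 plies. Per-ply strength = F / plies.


Formula: Per-ply strength = Total force / Number of plies
Per-ply = 186 N / 2
Per-ply = 93 N

93 N


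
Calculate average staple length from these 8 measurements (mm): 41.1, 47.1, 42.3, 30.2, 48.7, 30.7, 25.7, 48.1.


Formula: Mean = sum of lengths / count
Sum = 41.1 + 47.1 + 42.3 + 30.2 + 48.7 + 30.7 + 25.7 + 48.1
Sum = 313.9 mm
Mean = 313.9 / 8 = 39.24 mm

39.24 mm


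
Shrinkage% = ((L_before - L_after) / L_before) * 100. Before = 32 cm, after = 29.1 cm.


Formula: Shrinkage% = ((L_before - L_after) / L_before) * 100
Step 1: Shrinkage = 32 - 29.1 = 2.9 cm
Step 2: Shrinkage% = (2.9 / 32) * 100
Step 3: Shrinkage% = 0.090625 * 100 = 9.0625% ≈ 9.1%

9.1%


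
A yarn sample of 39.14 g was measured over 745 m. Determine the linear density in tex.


Formula: Tex = (mass_g / length_m) * 1000
Substituting: Tex = (39.14 / 745) * 1000
Intermediate: 39.14 / 745 = 0.05253691 g/m
Tex = 0.05253691 * 1000 = 52.54 tex

52.54 tex


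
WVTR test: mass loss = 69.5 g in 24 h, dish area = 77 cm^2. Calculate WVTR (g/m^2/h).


Formula: WVTR = mass_loss / (area * time)
Step 1: Convert area: 77 cm^2 = 0.0077 m^2
Step 2: WVTR = 69.5 g / (0.0077 m^2 * 24 h)
Step 3: WVTR = 69.5 / 0.1848 = 376.1 g/m^2/h

376.1 g/m^2/h


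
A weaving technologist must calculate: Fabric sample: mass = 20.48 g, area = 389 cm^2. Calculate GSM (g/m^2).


Formula: GSM = mass_g / area_m2
Step 1: Convert area: 389 cm^2 = 389 / 10000 = 0.0389 m^2
Step 2: GSM = 20.48 g / 0.0389 m^2 = 526.5 g/m^2

526.5 g/m^2


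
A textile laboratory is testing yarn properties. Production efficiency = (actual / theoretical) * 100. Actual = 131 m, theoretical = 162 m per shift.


Formula: Efficiency% = (Actual output / Theoretical output) * 100
Efficiency% = (131 / 162) * 100
Efficiency% = 0.808642 * 100 = 80.8642% ≈ 80.9%

80.9%


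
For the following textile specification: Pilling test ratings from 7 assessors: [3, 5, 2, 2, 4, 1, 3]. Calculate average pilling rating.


Formula: Mean = sum / count
Sum = 3 + 5 + 2 + 2 + 4 + 1 + 3 = 20
Mean = 20 / 7 = 2.9

2.9


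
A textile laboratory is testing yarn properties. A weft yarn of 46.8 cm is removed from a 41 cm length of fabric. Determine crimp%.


Formula: Crimp% = ((L_yarn - L_fabric) / L_fabric) * 100
Step 1: Extension = 46.8 - 41 = 5.8 cm
Step 2: Crimp% = (5.8 / 41) * 100
Step 3: Crimp% = 0.141463 * 100 = 14.1463% ≈ 14.1%

14.1%


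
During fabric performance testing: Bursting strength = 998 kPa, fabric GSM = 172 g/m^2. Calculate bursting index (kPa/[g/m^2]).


Formula: Bursting Index = Bursting Strength / Fabric GSM
BI = 998 kPa / 172 g/m^2
BI = 5.802 kPa/(g/m^2)

5.802 kPa/(g/m^2)


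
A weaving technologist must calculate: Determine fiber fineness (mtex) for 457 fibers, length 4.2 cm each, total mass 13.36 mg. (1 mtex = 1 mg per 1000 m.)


Formula: fineness (mtex) = mass (mg) / total length (km) = (mass_mg / total_length_m) * 1000
Step 1: Convert fiber length: 4.2 cm = 0.042 m
Step 2: Total fiber length = 457 * 0.042 = 19.194 m
Step 3: Linear density = 13.36 mg / 19.194 m = 0.6961 mg/m
Step 4: fineness = 0.6961 * 1000 = 696.1 mtex

696.1 mtex


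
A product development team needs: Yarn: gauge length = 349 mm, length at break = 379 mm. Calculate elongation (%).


Formula: Elongation (%) = ((L_break - L0) / L0) * 100
Step 1: Extension = 379 - 349 = 30 mm
Step 2: Elongation = (30 / 349) * 100
Step 3: Elongation = 0.08596 * 100 = 8.596% ≈ 8.6%

8.6%


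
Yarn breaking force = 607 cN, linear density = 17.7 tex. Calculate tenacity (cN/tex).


Formula: Tenacity = Breaking force / Linear density
Tenacity = 607 cN / 17.7 tex
Tenacity = 34.29 cN/tex

34.29 cN/tex


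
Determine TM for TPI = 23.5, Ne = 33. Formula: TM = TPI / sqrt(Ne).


Formula: TM = TPI / sqrt(Ne)
Step 1: sqrt(Ne) = sqrt(33) = 5.7446
Step 2: TM = 23.5 / 5.7446 = 4.09

4.09 TM


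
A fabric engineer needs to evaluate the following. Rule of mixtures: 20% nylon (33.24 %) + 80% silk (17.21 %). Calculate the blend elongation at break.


Formula: Blend property = (fraction_A * property_A) + (fraction_B * property_B)
Step 1: Contribution A = 20/100 * 33.24 % = 6.648 %
Step 2: Contribution B = 80/100 * 17.21 % = 13.768 %
Step 3: Blend elongation at break = 6.648 + 13.768 = 20.416 %

20.416 %


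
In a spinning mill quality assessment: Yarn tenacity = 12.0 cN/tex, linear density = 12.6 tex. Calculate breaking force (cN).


Formula: Breaking force = Tenacity * Linear density
F = 12.0 cN/tex * 12.6 tex
F = 151.20 cN

151.20 cN


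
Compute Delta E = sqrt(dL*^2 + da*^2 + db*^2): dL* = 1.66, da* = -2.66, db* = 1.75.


Formula: Delta E = sqrt(dL*^2 + da*^2 + db*^2)
Step 1: dL*^2 = 1.66^2 = 2.7556
Step 2: da*^2 = (-2.66)^2 = 7.0756
Step 3: db*^2 = 1.75^2 = 3.0625
Step 4: Sum = 2.7556 + 7.0756 + 3.0625 = 12.8937
Step 5: Delta E = sqrt(12.8937) = 3.59

3.59 Delta E


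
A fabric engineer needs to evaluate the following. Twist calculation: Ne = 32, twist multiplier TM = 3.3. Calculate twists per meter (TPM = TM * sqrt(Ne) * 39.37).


Formula: TPM = TM * sqrt(Ne) * 39.37
Step 1: sqrt(Ne) = sqrt(32) = 5.6569
Step 2: TM * sqrt(Ne) = 3.3 * 5.6569 = 18.6678
Step 3: TPM = 18.6678 * 39.37 = 735 twists/m

735 twists/m


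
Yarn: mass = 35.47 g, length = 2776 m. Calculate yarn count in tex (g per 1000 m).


Formula: Tex = (mass_g / length_m) * 1000
Substituting: Tex = (35.47 / 2776) * 1000
Intermediate: 35.47 / 2776 = 0.01277738 g/m
Tex = 0.01277738 * 1000 = 12.78 tex

12.78 tex


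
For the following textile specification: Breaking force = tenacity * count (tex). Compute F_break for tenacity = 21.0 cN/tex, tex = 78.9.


Formula: Breaking force = Tenacity * Linear density
F = 21.0 cN/tex * 78.9 tex
F = 1656.90 cN

1656.90 cN


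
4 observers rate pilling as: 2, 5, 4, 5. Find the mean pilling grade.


Formula: Mean = sum / count
Sum = 2 + 5 + 4 + 5 = 16
Mean = 16 / 4 = 4.0

4.0


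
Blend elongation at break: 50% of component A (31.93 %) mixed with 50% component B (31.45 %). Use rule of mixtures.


Formula: Blend property = (fraction_A * property_A) + (fraction_B * property_B)
Step 1: Contribution A = 50/100 * 31.93 % = 15.965 %
Step 2: Contribution B = 50/100 * 31.45 % = 15.725 %
Step 3: Blend elongation at break = 15.965 + 15.725 = 31.69 %

31.69 %


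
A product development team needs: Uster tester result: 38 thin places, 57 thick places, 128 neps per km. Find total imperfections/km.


Formula: Total = thin places + thick places + neps
Total = 38 + 57 + 128
Total = 223 imperfections/km

223 imperfections/km


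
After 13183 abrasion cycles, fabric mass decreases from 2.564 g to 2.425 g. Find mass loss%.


Formula: Mass loss% = ((m_before - m_after) / m_before) * 100
Step 1: Mass loss = 2.564 - 2.425 = 0.139 g
Step 2: Ratio = 0.139 / 2.564 = 0.0542122
Step 3: Mass loss% = 0.0542122 * 100 = 5.42122% ≈ 5.42%

5.42%


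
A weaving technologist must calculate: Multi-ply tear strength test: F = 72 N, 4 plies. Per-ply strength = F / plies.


Formula: Per-ply strength = Total force / Number of plies
Per-ply = 72 N / 4
Per-ply = 18 N

18 N


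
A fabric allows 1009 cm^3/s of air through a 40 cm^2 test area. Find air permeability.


Formula: Air Permeability = Airflow / Test Area
AP = 1009 cm^3/s / 40 cm^2
AP = 25.2 cm^3/s/cm^2

25.2 cm^3/s/cm^2


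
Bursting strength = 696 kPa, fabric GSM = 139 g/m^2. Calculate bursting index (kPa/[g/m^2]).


Formula: Bursting Index = Bursting Strength / Fabric GSM
BI = 696 kPa / 139 g/m^2
BI = 5.007 kPa/(g/m^2)

5.007 kPa/(g/m^2)


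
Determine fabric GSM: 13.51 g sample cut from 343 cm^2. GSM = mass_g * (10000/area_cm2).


Formula: GSM = mass_g / area_m2
Step 1: Convert area: 343 cm^2 = 343 / 10000 = 0.0343 m^2
Step 2: GSM = 13.51 g / 0.0343 m^2 = 393.9 g/m^2

393.9 g/m^2


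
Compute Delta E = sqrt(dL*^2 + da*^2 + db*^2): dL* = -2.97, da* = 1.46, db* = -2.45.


Formula: Delta E = sqrt(dL*^2 + da*^2 + db*^2)
Step 1: dL*^2 = (-2.97)^2 = 8.8209
Step 2: da*^2 = 1.46^2 = 2.1316
Step 3: db*^2 = (-2.45)^2 = 6.0025
Step 4: Sum = 8.8209 + 2.1316 + 6.0025 = 16.955
Step 5: Delta E = sqrt(16.955) = 4.12

4.12 Delta E


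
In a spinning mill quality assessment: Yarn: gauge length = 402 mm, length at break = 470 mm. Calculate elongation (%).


Formula: Elongation (%) = ((L_break - L0) / L0) * 100
Step 1: Extension = 470 - 402 = 68 mm
Step 2: Elongation = (68 / 402) * 100
Step 3: Elongation = 0.169154 * 100 = 16.9154% ≈ 16.9%

16.9%


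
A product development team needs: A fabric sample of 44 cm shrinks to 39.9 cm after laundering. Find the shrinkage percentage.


Formula: Shrinkage% = ((L_before - L_after) / L_before) * 100
Step 1: Shrinkage = 44 - 39.9 = 4.1 cm
Step 2: Shrinkage% = (4.1 / 44) * 100
Step 3: Shrinkage% = 0.093182 * 100 = 9.3182% ≈ 9.3%

9.3%


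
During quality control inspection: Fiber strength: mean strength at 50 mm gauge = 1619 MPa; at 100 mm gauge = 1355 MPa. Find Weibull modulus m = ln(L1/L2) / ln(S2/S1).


Formula: m = ln(L1/L2) / ln(S2/S1)
Step 1: ln(L1/L2) = ln(50/100) = -0.69315
Step 2: S2/S1 = 1355/1619 = 0.83694
Step 3: ln(S2/S1) = ln(0.83694) = -0.17800
Step 4: m = -0.69315 / -0.17800 = 3.89

3.89 (Weibull m)


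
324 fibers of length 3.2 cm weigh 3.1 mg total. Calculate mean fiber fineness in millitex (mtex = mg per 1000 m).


Formula: fineness (mtex) = mass (mg) / total length (km) = (mass_mg / total_length_m) * 1000
Step 1: Convert fiber length: 3.2 cm = 0.032 m
Step 2: Total fiber length = 324 * 0.032 = 10.368 m
Step 3: Linear density = 3.1 mg / 10.368 m = 0.2990 mg/m
Step 4: fineness = 0.2990 * 1000 = 299.0 mtex

299.0 mtex


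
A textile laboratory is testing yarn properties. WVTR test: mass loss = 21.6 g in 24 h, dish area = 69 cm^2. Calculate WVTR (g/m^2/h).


Formula: WVTR = mass_loss / (area * time)
Step 1: Convert area: 69 cm^2 = 0.0069 m^2
Step 2: WVTR = 21.6 g / (0.0069 m^2 * 24 h)
Step 3: WVTR = 21.6 / 0.1656 = 130.4 g/m^2/h

130.4 g/m^2/h


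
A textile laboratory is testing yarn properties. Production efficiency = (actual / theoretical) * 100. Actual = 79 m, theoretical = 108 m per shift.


Formula: Efficiency% = (Actual output / Theoretical output) * 100
Efficiency% = (79 / 108) * 100
Efficiency% = 0.731481 * 100 = 73.1481% ≈ 73.1%

73.1%


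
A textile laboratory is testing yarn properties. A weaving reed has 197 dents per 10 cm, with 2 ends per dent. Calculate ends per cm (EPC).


Formula: EPC = (dents per 10 cm * ends per dent) / 10
Step 1: Total ends per 10 cm = 197 * 2 = 394
Step 2: EPC = 394 / 10 = 39.4 ends/cm

39.4 ends/cm


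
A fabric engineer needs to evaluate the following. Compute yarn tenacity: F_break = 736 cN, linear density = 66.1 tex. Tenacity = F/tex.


Formula: Tenacity = Breaking force / Linear density
Tenacity = 736 cN / 66.1 tex
Tenacity = 11.13 cN/tex

11.13 cN/tex


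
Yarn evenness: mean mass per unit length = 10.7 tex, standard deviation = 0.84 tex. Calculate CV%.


Formula: CV% = (standard deviation / mean) * 100
Step 1: Ratio = 0.84 / 10.7 = 0.078505
Step 2: CV% = 0.078505 * 100 = 7.8505% ≈ 7.9%

7.9%


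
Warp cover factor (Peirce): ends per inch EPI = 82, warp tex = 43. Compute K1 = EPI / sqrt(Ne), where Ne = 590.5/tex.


Formula: K1 = EPI / sqrt(Ne), with Ne = 590.5 / tex_warp
Step 1: Ne = 590.5 / 43 = 13.733
Step 2: sqrt(Ne) = sqrt(13.733) = 3.7058
Step 3: K1 = 82 / 3.7058 = 22.1

22.1
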